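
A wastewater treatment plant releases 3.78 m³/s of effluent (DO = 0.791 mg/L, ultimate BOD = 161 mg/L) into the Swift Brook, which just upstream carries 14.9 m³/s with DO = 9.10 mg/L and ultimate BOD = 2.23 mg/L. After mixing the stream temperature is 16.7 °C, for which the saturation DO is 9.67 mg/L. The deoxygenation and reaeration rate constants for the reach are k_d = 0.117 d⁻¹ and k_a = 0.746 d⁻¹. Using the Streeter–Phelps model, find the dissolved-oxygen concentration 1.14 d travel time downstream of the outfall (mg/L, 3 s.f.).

Mixed DO = (14.9×9.10 + 3.78×0.791)/(14.9+3.78) = 138.6/18.68 = 7.419 mg/L.
Mixed L₀ = (14.9×2.23 + 3.78×161)/(18.68) = 641.8/18.68 = 34.36 mg/L.
Initial deficit D₀ = C_s − DO₀ = 9.67 − 7.419 = 2.251 mg/L.
D(1.14) = [0.117×34.36/(0.746−0.117)](e^(−0.117×1.14) − e^(−0.746×1.14)) + 2.251 e^(−0.746×1.14)
= 6.391 × (0.8751 − 0.4272) + 2.251 × 0.4272 = 3.824 mg/L.
DO = 9.67 − 3.824 = 5.846 mg/L.

DO ≈ 5.85 mg/L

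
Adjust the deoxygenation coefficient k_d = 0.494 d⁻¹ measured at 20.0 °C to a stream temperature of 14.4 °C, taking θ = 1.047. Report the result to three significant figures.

k_d(T₂) = k_d(T₁) · θ^(T₂−T₁) = 0.494 × 1.047^(14.4−20.0)
= 0.494 × 1.047^-5.60 = 0.494 × 0.7732 = 0.3820 d⁻¹.

k_d ≈ 0.382 d⁻¹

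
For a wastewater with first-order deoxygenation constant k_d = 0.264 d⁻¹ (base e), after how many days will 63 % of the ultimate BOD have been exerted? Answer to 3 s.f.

t ≈ 3.77 d

y/L₀ = 1 − e^(−k_d t) = 0.63 ⇒ e^(−k_d t) = 0.370
t = −ln(0.370) / 0.264 = 0.9943 / 0.264 = 3.766 d.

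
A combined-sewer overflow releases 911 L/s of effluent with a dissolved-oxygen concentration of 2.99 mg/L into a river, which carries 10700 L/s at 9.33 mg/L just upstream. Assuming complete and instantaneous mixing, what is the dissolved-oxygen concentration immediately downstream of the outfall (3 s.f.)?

8.83 mg/L

Flow-weighted mixing: C = (Q_r C_r + Q_w C_w)/(Q_r + Q_w)
= (10700×9.33 + 911×2.99)/(10700 + 911) = 102600/11610 = 8.833 mg/L.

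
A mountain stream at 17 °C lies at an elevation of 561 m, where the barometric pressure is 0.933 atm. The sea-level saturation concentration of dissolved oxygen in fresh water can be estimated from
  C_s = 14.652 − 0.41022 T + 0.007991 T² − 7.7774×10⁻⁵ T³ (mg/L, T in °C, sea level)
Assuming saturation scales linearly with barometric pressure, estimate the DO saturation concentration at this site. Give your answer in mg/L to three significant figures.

C_s ≈ 8.96 mg/L

At sea level: C_s = 14.652 − 0.41022×17 + 0.007991×17² − 7.7774×10⁻⁵×17³ = 9.606 mg/L.
Pressure correction: C_s' = 9.606 × 0.933 = 8.962 mg/L.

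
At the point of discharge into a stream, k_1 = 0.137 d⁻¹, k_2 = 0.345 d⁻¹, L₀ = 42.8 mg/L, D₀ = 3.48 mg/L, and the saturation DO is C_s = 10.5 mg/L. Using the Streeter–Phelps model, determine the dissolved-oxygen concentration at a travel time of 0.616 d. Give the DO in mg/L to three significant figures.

k_1 L₀/(k_2−k_1) = 0.137×42.8/(0.345−0.137) = 5.864/0.2080 = 28.19 mg/L.
e^(−k_1 t) = e^(−0.137×0.6160) = 0.9191; e^(−k_2 t) = e^(−0.345×0.6160) = 0.8085.
D = 28.19 × (0.9191 − 0.8085) + 3.48 × 0.8085 = 3.116 + 2.814 = 5.930 mg/L.
DO = C_s − D = 10.5 − 5.930 = 4.570 mg/L.

DO ≈ 4.57 mg/L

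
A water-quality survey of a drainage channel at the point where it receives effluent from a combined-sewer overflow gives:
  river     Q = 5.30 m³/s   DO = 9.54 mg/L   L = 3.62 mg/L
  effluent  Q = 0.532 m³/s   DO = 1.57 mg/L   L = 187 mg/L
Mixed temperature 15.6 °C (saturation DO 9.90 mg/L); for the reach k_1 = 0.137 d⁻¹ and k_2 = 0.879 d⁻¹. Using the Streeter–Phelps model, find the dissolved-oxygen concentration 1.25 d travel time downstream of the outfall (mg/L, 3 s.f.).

Mixed DO = (5.30×9.54 + 0.532×1.57)/(5.30+0.532) = 51.40/5.832 = 8.813 mg/L.
Mixed L₀ = (5.30×3.62 + 0.532×187)/(5.832) = 118.7/5.832 = 20.35 mg/L.
Initial deficit D₀ = C_s − DO₀ = 9.90 − 8.813 = 1.087 mg/L.
D(1.25) = [0.137×20.35/(0.879−0.137)](e^(−0.137×1.25) − e^(−0.879×1.25)) + 1.087 e^(−0.879×1.25)
= 3.757 × (0.8426 − 0.3333) + 1.087 × 0.3333 = 2.276 mg/L.
DO = 9.90 − 2.276 = 7.624 mg/L.

DO ≈ 7.62 mg/L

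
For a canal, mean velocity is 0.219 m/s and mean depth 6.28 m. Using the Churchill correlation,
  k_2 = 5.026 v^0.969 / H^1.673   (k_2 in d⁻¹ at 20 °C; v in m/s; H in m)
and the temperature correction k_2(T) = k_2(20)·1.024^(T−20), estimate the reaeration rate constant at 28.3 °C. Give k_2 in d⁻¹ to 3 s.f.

k_2 ≈ 0.0650 d⁻¹

k_2(20) = 5.026 × 0.219^0.969 / 6.28^1.673 = 5.026 × 0.2296 / 21.63 = 0.05335 d⁻¹.
k_2(28.3) = 0.05335 × 1.024^(28.3−20) = 0.05335 × 1.218 = 0.06496 d⁻¹.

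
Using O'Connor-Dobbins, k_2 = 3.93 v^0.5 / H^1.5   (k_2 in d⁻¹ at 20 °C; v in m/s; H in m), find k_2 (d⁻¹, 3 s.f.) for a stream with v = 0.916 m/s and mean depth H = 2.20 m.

k_2 = 3.93 × 0.916^0.5 / 2.20^1.5 = 3.93 × 0.9571 / 3.263 = 1.153 d⁻¹.

k_2 ≈ 1.15 d⁻¹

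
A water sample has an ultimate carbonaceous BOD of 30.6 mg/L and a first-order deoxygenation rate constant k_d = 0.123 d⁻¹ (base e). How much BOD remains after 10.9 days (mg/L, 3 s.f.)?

L ≈ 8.01 mg/L

L_t = L₀ e^(−k_d t) = 30.6 × e^(−0.123×10.9) = 30.6 × 0.2617 = 8.007 mg/L.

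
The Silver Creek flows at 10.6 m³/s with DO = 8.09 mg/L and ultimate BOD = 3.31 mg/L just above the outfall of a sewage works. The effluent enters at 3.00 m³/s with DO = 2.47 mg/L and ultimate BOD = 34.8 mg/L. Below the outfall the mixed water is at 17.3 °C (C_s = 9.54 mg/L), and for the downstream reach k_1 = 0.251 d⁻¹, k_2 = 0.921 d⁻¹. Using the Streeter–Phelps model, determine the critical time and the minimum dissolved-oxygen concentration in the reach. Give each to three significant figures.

Mixed DO = (10.6×8.09 + 3.00×2.47)/(10.6+3.00) = 93.16/13.60 = 6.850 mg/L.
Mixed L₀ = (10.6×3.31 + 3.00×34.8)/(13.60) = 139.5/13.60 = 10.26 mg/L.
Initial deficit D₀ = C_s − DO₀ = 9.54 − 6.850 = 2.690 mg/L.
t_c = (1/0.6700) ln[(0.921/0.251)(1 − 2.690×0.6700/(0.251×10.26))] = 1.493 × ln(1.101) = 0.1432 d.
D_c = (0.251/0.921) × 10.26 × e^(−0.251×0.1432) = 0.2725 × 10.26 × 0.9647 = 2.696 mg/L.
Minimum DO = 9.54 − 2.696 = 6.844 mg/L.

t_c ≈ 0.143 d; minimum DO ≈ 6.84 mg/L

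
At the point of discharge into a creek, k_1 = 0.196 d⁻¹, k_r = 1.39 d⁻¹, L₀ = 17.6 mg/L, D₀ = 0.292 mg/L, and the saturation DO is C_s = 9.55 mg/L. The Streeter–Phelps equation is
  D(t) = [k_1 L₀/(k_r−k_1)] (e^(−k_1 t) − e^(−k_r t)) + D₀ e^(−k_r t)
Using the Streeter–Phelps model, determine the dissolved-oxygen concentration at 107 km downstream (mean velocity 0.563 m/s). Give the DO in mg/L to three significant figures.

Travel time t = x/v = 107 km / (0.563 m/s) = 107000 m / 0.563 m/s = 190100 s = 2.200 d.
k_1 L₀/(k_r−k_1) = 0.196×17.6/(1.39−0.196) = 3.450/1.194 = 2.889 mg/L.
e^(−k_1 t) = e^(−0.196×2.200) = 0.6498; e^(−k_r t) = e^(−1.39×2.200) = 0.04700.
D = 2.889 × (0.6498 − 0.04700) + 0.292 × 0.04700 = 1.741 + 0.01372 = 1.755 mg/L.
DO = C_s − D = 9.55 − 1.755 = 7.795 mg/L.

DO ≈ 7.79 mg/L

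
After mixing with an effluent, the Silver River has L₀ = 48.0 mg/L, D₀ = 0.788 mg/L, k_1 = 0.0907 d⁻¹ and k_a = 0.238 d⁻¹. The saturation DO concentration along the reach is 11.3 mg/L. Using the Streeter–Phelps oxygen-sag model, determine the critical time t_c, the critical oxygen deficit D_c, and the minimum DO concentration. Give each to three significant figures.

With k_a/k_1 = 2.624 and 1 − D₀(k_a−k_1)/(k_1 L₀) = 0.9733,
t_c = ln(2.624 × 0.9733) / (0.238 − 0.0907) = ln(2.554) / 0.1473 = 0.9377/0.1473 = 6.366 d.
D_c = (k_1/k_a) L₀ e^(−k_1 t_c) = (0.0907/0.238) × 48.0 × e^(−0.0907×6.366) = 0.3811 × 48.0 × 0.5614 = 10.27 mg/L.
Minimum DO = C_s − D_c = 11.3 − 10.27 = 1.031 mg/L.

t_c ≈ 6.37 d; D_c ≈ 10.3 mg/L; min DO ≈ 1.03 mg/L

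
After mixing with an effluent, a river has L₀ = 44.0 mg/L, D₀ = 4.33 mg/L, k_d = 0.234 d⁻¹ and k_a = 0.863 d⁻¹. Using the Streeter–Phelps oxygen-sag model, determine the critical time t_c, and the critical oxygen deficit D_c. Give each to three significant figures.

t_c ≈ 1.59 d; D_c ≈ 8.23 mg/L

t_c = [1/(k_a−k_d)] ln[(k_a/k_d)(1 − D₀(k_a−k_d)/(k_d L₀))]
= [1/(0.863−0.234)] ln[(0.863/0.234)(1 − 4.33×0.6290/(0.234×44.0))]
= (1/0.6290) ln[3.688 × 0.7355] = 1.590 × ln(2.712) = 1.590 × 0.9979 = 1.586 d.
L(t_c) = L₀ e^(−k_d t_c) = 44.0 × 0.6899 = 30.36 mg/L, and at the critical point k_a D_c = k_d L, so D_c = (0.234/0.863) × 30.36 = 8.231 mg/L.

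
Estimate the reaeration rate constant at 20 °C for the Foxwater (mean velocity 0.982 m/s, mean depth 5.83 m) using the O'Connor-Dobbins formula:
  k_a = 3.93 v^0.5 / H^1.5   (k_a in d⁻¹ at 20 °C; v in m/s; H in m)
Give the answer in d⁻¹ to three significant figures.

k_a ≈ 0.277 d⁻¹

k_a = 3.93 × 0.982^0.5 / 5.83^1.5 = 3.93 × 0.9910 / 14.08 = 0.2767 d⁻¹.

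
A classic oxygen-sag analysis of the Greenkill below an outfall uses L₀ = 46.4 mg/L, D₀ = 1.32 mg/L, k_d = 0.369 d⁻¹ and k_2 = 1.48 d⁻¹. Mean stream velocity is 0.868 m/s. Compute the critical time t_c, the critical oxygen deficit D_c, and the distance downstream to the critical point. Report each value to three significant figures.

t_c = [1/(k_2−k_d)] ln[(k_2/k_d)(1 − D₀(k_2−k_d)/(k_d L₀))]
= [1/(1.48−0.369)] ln[(1.48/0.369)(1 − 1.32×1.111/(0.369×46.4))]
= (1/1.111) ln[4.011 × 0.9143] = 0.9001 × ln(3.667) = 0.9001 × 1.299 = 1.170 d.
L(t_c) = L₀ e^(−k_d t_c) = 46.4 × 0.6495 = 30.14 mg/L, and at the critical point k_2 D_c = k_d L, so D_c = (0.369/1.48) × 30.14 = 7.514 mg/L.
x_c = v t_c = 0.868 m/s × 1.170 d × 86400 s/d = 87720 m ≈ 87.7 km.

t_c ≈ 1.17 d; D_c ≈ 7.51 mg/L; x_c ≈ 87.7 km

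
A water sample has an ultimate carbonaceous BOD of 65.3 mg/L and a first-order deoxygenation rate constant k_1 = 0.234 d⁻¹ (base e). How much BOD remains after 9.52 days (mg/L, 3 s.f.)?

L ≈ 7.04 mg/L

L_t = L₀ e^(−k_1 t) = 65.3 × e^(−0.234×9.52) = 65.3 × 0.1078 = 7.038 mg/L.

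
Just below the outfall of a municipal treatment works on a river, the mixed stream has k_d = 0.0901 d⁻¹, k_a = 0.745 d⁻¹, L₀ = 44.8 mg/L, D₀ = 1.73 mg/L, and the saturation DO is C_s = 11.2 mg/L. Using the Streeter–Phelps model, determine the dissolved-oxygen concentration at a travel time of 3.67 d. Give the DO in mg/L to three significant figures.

DO ≈ 7.06 mg/L

k_d L₀/(k_a−k_d) = 0.0901×44.8/(0.745−0.0901) = 4.036/0.6549 = 6.164 mg/L.
e^(−k_d t) = e^(−0.0901×3.670) = 0.7184; e^(−k_a t) = e^(−0.745×3.670) = 0.06495.
D = 6.164 × (0.7184 − 0.06495) + 1.73 × 0.06495 = 4.028 + 0.1124 = 4.140 mg/L.
DO = C_s − D = 11.2 − 4.140 = 7.060 mg/L.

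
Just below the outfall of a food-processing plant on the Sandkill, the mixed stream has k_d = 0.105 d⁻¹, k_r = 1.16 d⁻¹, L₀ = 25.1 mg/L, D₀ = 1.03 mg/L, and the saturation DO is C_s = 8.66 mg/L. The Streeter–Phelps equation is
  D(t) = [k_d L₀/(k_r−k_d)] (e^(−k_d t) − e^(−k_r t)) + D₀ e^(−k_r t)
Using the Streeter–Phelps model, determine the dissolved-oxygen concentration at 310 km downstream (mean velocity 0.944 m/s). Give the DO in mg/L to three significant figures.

Travel time t = x/v = 310 km / (0.944 m/s) = 310000 m / 0.944 m/s = 328400 s = 3.801 d.
k_d L₀/(k_r−k_d) = 0.105×25.1/(1.16−0.105) = 2.635/1.055 = 2.498 mg/L.
e^(−k_d t) = e^(−0.105×3.801) = 0.6709; e^(−k_r t) = e^(−1.16×3.801) = 0.01217.
D = 2.498 × (0.6709 − 0.01217) + 1.03 × 0.01217 = 1.646 + 0.01253 = 1.658 mg/L.
DO = C_s − D = 8.66 − 1.658 = 7.002 mg/L.

DO ≈ 7.00 mg/L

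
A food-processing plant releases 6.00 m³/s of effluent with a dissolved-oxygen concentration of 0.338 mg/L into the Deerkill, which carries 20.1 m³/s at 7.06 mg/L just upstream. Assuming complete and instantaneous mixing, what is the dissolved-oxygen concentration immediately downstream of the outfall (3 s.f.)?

Flow-weighted mixing: C = (Q_r C_r + Q_w C_w)/(Q_r + Q_w)
= (20.1×7.06 + 6.00×0.338)/(20.1 + 6.00) = 143.9/26.10 = 5.515 mg/L.

5.51 mg/L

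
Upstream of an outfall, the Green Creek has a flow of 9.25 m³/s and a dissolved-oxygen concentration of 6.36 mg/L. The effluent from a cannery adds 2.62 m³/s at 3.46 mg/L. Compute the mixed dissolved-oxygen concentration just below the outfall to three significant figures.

Flow-weighted mixing: C = (Q_r C_r + Q_w C_w)/(Q_r + Q_w)
= (9.25×6.36 + 2.62×3.46)/(9.25 + 2.62) = 67.90/11.87 = 5.720 mg/L.

5.72 mg/L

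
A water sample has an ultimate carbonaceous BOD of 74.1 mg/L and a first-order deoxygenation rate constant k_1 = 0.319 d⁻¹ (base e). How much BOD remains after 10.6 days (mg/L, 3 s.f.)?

L_t = L₀ e^(−k_1 t) = 74.1 × e^(−0.319×10.6) = 74.1 × 0.03400 = 2.519 mg/L.

L ≈ 2.52 mg/L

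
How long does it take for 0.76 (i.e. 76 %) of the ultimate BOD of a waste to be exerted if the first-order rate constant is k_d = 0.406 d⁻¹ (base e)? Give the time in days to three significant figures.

y/L₀ = 1 − e^(−k_d t) = 0.76 ⇒ e^(−k_d t) = 0.240
t = −ln(0.240) / 0.406 = 1.427 / 0.406 = 3.515 d.

t ≈ 3.52 d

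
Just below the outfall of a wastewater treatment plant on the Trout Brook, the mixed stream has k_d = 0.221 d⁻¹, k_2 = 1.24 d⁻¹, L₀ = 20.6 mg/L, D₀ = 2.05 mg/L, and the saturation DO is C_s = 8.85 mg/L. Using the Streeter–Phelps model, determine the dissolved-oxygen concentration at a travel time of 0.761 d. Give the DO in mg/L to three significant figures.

DO ≈ 6.01 mg/L

k_d L₀/(k_2−k_d) = 0.221×20.6/(1.24−0.221) = 4.553/1.019 = 4.468 mg/L.
e^(−k_d t) = e^(−0.221×0.7610) = 0.8452; e^(−k_2 t) = e^(−1.24×0.7610) = 0.3892.
D = 4.468 × (0.8452 − 0.3892) + 2.05 × 0.3892 = 2.037 + 0.7979 = 2.835 mg/L.
DO = C_s − D = 8.85 − 2.835 = 6.015 mg/L.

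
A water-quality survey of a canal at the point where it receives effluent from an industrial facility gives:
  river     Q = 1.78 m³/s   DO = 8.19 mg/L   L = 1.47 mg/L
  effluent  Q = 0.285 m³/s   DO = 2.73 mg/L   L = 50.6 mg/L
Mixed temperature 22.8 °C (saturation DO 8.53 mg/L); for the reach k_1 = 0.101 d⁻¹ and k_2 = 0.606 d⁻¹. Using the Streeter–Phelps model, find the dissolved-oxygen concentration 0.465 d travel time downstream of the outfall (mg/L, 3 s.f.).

Mixed DO = (1.78×8.19 + 0.285×2.73)/(1.78+0.285) = 15.36/2.065 = 7.436 mg/L.
Mixed L₀ = (1.78×1.47 + 0.285×50.6)/(2.065) = 17.04/2.065 = 8.251 mg/L.
Initial deficit D₀ = C_s − DO₀ = 8.53 − 7.436 = 1.094 mg/L.
D(0.465) = [0.101×8.251/(0.606−0.101)](e^(−0.101×0.465) − e^(−0.606×0.465)) + 1.094 e^(−0.606×0.465)
= 1.650 × (0.9541 − 0.7544) + 1.094 × 0.7544 = 1.155 mg/L.
DO = 8.53 − 1.155 = 7.375 mg/L.

DO ≈ 7.38 mg/L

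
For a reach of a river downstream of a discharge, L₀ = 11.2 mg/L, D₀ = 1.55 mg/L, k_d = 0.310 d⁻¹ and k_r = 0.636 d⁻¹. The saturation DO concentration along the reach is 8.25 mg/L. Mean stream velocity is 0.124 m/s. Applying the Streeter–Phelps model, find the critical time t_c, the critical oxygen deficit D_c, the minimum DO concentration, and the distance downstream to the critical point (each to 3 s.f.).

t_c ≈ 1.72 d; D_c ≈ 3.20 mg/L; min DO ≈ 5.05 mg/L; x_c ≈ 18.4 km

With k_r/k_d = 2.052 and 1 − D₀(k_r−k_d)/(k_d L₀) = 0.8545,
t_c = ln(2.052 × 0.8545) / (0.636 − 0.310) = ln(1.753) / 0.3260 = 0.5613/0.3260 = 1.722 d.
L(t_c) = L₀ e^(−k_d t_c) = 11.2 × 0.5864 = 6.567 mg/L, and at the critical point k_r D_c = k_d L, so D_c = (0.310/0.636) × 6.567 = 3.201 mg/L.
Minimum DO = C_s − D_c = 8.25 − 3.201 = 5.049 mg/L.
x_c = v t_c = 0.124 m/s × 1.722 d × 86400 s/d = 18450 m ≈ 18.4 km.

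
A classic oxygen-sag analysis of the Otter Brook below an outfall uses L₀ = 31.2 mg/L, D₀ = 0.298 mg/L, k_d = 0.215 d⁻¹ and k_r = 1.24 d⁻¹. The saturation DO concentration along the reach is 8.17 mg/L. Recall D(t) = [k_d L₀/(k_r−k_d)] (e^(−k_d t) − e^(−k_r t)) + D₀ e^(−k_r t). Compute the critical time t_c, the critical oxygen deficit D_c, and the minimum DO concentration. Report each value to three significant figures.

t_c = [1/(k_r−k_d)] ln[(k_r/k_d)(1 − D₀(k_r−k_d)/(k_d L₀))]
= [1/(1.24−0.215)] ln[(1.24/0.215)(1 − 0.298×1.025/(0.215×31.2))]
= (1/1.025) ln[5.767 × 0.9545] = 0.9756 × ln(5.505) = 0.9756 × 1.706 = 1.664 d.
D_c = (k_d/k_r) L₀ e^(−k_d t_c) = (0.215/1.24) × 31.2 × e^(−0.215×1.664) = 0.1734 × 31.2 × 0.6992 = 3.783 mg/L.
Minimum DO = C_s − D_c = 8.17 − 3.783 = 4.387 mg/L.

t_c ≈ 1.66 d; D_c ≈ 3.78 mg/L; min DO ≈ 4.39 mg/L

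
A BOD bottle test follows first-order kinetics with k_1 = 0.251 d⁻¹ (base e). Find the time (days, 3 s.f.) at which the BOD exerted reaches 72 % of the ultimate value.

y/L₀ = 1 − e^(−k_1 t) = 0.72 ⇒ e^(−k_1 t) = 0.280
t = −ln(0.280) / 0.251 = 1.273 / 0.251 = 5.072 d.

t ≈ 5.07 d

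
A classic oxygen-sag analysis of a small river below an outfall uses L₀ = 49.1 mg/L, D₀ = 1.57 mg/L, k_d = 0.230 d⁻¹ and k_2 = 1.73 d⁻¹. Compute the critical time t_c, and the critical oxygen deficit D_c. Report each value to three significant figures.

t_c = [1/(k_2−k_d)] ln[(k_2/k_d)(1 − D₀(k_2−k_d)/(k_d L₀))]
= [1/(1.73−0.230)] ln[(1.73/0.230)(1 − 1.57×1.500/(0.230×49.1))]
= (1/1.500) ln[7.522 × 0.7915] = 0.6667 × ln(5.953) = 0.6667 × 1.784 = 1.189 d.
L(t_c) = L₀ e^(−k_d t_c) = 49.1 × 0.7607 = 37.35 mg/L, and at the critical point k_2 D_c = k_d L, so D_c = (0.230/1.73) × 37.35 = 4.966 mg/L.

t_c ≈ 1.19 d; D_c ≈ 4.97 mg/L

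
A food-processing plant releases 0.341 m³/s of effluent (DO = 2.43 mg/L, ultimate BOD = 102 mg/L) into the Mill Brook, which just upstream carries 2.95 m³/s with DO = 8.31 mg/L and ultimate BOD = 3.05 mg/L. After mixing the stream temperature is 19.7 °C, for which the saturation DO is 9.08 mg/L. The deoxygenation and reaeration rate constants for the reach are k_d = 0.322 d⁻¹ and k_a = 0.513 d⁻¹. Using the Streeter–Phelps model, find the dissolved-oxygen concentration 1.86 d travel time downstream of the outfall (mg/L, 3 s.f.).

Mixed DO = (2.95×8.31 + 0.341×2.43)/(2.95+0.341) = 25.34/3.291 = 7.701 mg/L.
Mixed L₀ = (2.95×3.05 + 0.341×102)/(3.291) = 43.78/3.291 = 13.30 mg/L.
Initial deficit D₀ = C_s − DO₀ = 9.08 − 7.701 = 1.379 mg/L.
D(1.86) = [0.322×13.30/(0.513−0.322)](e^(−0.322×1.86) − e^(−0.513×1.86)) + 1.379 e^(−0.513×1.86)
= 22.43 × (0.5494 − 0.3851) + 1.379 × 0.3851 = 4.215 mg/L.
DO = 9.08 − 4.215 = 4.865 mg/L.

DO ≈ 4.86 mg/L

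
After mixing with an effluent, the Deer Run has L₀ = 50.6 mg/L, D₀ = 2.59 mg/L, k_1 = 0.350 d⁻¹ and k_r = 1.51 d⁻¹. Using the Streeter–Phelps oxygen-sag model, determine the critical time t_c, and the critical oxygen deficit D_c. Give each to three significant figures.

t_c ≈ 1.10 d; D_c ≈ 7.98 mg/L

t_c = [1/(k_r−k_1)] ln[(k_r/k_1)(1 − D₀(k_r−k_1)/(k_1 L₀))]
= [1/(1.51−0.350)] ln[(1.51/0.350)(1 − 2.59×1.160/(0.350×50.6))]
= (1/1.160) ln[4.314 × 0.8304] = 0.8621 × ln(3.582) = 0.8621 × 1.276 = 1.100 d.
L(t_c) = L₀ e^(−k_1 t_c) = 50.6 × 0.6804 = 34.43 mg/L, and at the critical point k_r D_c = k_1 L, so D_c = (0.350/1.51) × 34.43 = 7.981 mg/L.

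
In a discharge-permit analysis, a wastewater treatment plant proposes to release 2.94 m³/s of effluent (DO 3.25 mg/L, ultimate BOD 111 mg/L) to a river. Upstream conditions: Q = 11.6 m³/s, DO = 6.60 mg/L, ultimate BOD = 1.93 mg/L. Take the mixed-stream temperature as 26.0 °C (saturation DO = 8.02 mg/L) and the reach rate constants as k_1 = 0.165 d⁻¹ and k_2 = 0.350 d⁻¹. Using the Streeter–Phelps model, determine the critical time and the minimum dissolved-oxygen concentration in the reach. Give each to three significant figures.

t_c ≈ 3.51 d; minimum DO ≈ 1.68 mg/L

Mixed DO = (11.6×6.60 + 2.94×3.25)/(11.6+2.94) = 86.11/14.54 = 5.923 mg/L.
Mixed L₀ = (11.6×1.93 + 2.94×111)/(14.54) = 348.7/14.54 = 23.98 mg/L.
Initial deficit D₀ = C_s − DO₀ = 8.02 − 5.923 = 2.097 mg/L.
t_c = (1/0.1850) ln[(0.350/0.165)(1 − 2.097×0.1850/(0.165×23.98))] = 5.405 × ln(1.913) = 3.507 d.
D_c = (0.165/0.350) × 23.98 × e^(−0.165×3.507) = 0.4714 × 23.98 × 0.5607 = 6.339 mg/L.
Minimum DO = 8.02 − 6.339 = 1.681 mg/L.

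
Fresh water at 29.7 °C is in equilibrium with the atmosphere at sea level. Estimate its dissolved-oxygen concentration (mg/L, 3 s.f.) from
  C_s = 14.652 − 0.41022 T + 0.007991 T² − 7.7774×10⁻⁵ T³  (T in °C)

C_s ≈ 7.48 mg/L

C_s = 14.652 − 0.41022×29.7 + 0.007991×29.7² − 7.7774×10⁻⁵×29.7³ = 7.480 mg/L.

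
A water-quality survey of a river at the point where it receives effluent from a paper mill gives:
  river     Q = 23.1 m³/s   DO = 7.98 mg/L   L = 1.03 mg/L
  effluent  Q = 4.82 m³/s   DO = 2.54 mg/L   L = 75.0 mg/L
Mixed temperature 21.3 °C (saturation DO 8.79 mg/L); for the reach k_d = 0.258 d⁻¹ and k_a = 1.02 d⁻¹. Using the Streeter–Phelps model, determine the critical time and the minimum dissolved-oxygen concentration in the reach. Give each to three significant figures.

Mixed DO = (23.1×7.98 + 4.82×2.54)/(23.1+4.82) = 196.6/27.92 = 7.041 mg/L.
Mixed L₀ = (23.1×1.03 + 4.82×75.0)/(27.92) = 385.3/27.92 = 13.80 mg/L.
Initial deficit D₀ = C_s − DO₀ = 8.79 − 7.041 = 1.749 mg/L.
t_c = (1/0.7620) ln[(1.02/0.258)(1 − 1.749×0.7620/(0.258×13.80))] = 1.312 × ln(2.473) = 1.188 d.
D_c = (0.258/1.02) × 13.80 × e^(−0.258×1.188) = 0.2529 × 13.80 × 0.7359 = 2.569 mg/L.
Minimum DO = 8.79 − 2.569 = 6.221 mg/L.

t_c ≈ 1.19 d; minimum DO ≈ 6.22 mg/L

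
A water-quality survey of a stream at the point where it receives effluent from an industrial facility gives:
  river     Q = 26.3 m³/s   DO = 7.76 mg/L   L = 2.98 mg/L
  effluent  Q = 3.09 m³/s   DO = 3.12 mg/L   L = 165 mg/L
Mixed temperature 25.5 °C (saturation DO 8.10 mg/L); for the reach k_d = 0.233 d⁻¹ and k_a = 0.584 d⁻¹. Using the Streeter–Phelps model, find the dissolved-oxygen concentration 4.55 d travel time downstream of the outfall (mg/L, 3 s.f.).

DO ≈ 4.37 mg/L

Mixed DO = (26.3×7.76 + 3.09×3.12)/(26.3+3.09) = 213.7/29.39 = 7.272 mg/L.
Mixed L₀ = (26.3×2.98 + 3.09×165)/(29.39) = 588.2/29.39 = 20.01 mg/L.
Initial deficit D₀ = C_s − DO₀ = 8.10 − 7.272 = 0.8278 mg/L.
D(4.55) = [0.233×20.01/(0.584−0.233)](e^(−0.233×4.55) − e^(−0.584×4.55)) + 0.8278 e^(−0.584×4.55)
= 13.29 × (0.3464 − 0.07014) + 0.8278 × 0.07014 = 3.728 mg/L.
DO = 8.10 − 3.728 = 4.372 mg/L.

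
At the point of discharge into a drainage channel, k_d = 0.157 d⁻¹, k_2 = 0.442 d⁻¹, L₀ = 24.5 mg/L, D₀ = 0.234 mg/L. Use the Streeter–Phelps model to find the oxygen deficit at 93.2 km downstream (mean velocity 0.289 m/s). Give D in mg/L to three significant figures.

D ≈ 4.96 mg/L

Travel time t = x/v = 93.2 km / (0.289 m/s) = 93200 m / 0.289 m/s = 322500 s = 3.733 d.
k_d L₀/(k_2−k_d) = 0.157×24.5/(0.442−0.157) = 3.846/0.2850 = 13.50 mg/L.
e^(−k_d t) = e^(−0.157×3.733) = 0.5565; e^(−k_2 t) = e^(−0.442×3.733) = 0.1921.
D = 13.50 × (0.5565 − 0.1921) + 0.234 × 0.1921 = 4.919 + 0.04495 = 4.964 mg/L.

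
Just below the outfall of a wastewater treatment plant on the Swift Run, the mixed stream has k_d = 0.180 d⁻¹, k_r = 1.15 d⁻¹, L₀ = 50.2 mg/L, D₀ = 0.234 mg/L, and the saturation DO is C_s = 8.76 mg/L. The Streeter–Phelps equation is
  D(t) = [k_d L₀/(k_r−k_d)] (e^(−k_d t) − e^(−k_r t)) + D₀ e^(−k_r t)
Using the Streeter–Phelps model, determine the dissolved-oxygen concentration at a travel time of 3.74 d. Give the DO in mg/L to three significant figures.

k_d L₀/(k_r−k_d) = 0.180×50.2/(1.15−0.180) = 9.036/0.9700 = 9.315 mg/L.
e^(−k_d t) = e^(−0.180×3.740) = 0.5101; e^(−k_r t) = e^(−1.15×3.740) = 0.01355.
D = 9.315 × (0.5101 − 0.01355) + 0.234 × 0.01355 = 4.625 + 0.003172 = 4.628 mg/L.
DO = C_s − D = 8.76 − 4.628 = 4.132 mg/L.

DO ≈ 4.13 mg/L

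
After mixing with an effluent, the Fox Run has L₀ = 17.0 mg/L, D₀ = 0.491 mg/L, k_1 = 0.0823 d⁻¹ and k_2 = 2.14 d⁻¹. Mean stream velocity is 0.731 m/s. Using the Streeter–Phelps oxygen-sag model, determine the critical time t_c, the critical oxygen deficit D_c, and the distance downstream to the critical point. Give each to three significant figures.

t_c ≈ 0.961 d; D_c ≈ 0.604 mg/L; x_c ≈ 60.7 km

With k_2/k_1 = 26.00 and 1 − D₀(k_2−k_1)/(k_1 L₀) = 0.2779,
t_c = ln(26.00 × 0.2779) / (2.14 − 0.0823) = ln(7.225) / 2.058 = 1.978/2.058 = 0.9611 d.
D_c = (k_1/k_2) L₀ e^(−k_1 t_c) = (0.0823/2.14) × 17.0 × e^(−0.0823×0.9611) = 0.03846 × 17.0 × 0.9240 = 0.6041 mg/L.
x_c = v t_c = 0.731 m/s × 0.9611 d × 86400 s/d = 60700 m ≈ 60.7 km.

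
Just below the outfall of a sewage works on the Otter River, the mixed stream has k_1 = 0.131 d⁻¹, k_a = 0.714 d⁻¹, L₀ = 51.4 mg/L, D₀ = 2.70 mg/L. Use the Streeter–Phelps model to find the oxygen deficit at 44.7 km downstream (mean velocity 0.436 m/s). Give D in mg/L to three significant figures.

Travel time t = x/v = 44.7 km / (0.436 m/s) = 44700 m / 0.436 m/s = 102500 s = 1.187 d.
k_1 L₀/(k_a−k_1) = 0.131×51.4/(0.714−0.131) = 6.733/0.5830 = 11.55 mg/L.
e^(−k_1 t) = e^(−0.131×1.187) = 0.8560; e^(−k_a t) = e^(−0.714×1.187) = 0.4286.
D = 11.55 × (0.8560 − 0.4286) + 2.70 × 0.4286 = 4.937 + 1.157 = 6.094 mg/L.

D ≈ 6.09 mg/L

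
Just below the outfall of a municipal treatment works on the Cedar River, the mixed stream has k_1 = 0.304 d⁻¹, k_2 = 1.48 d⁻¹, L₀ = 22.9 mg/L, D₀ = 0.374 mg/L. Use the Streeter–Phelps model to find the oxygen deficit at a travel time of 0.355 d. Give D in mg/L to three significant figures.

D ≈ 2.03 mg/L

k_1 L₀/(k_2−k_1) = 0.304×22.9/(1.48−0.304) = 6.962/1.176 = 5.920 mg/L.
e^(−k_1 t) = e^(−0.304×0.3550) = 0.8977; e^(−k_2 t) = e^(−1.48×0.3550) = 0.5913.
D = 5.920 × (0.8977 − 0.5913) + 0.374 × 0.5913 = 1.814 + 0.2212 = 2.035 mg/L.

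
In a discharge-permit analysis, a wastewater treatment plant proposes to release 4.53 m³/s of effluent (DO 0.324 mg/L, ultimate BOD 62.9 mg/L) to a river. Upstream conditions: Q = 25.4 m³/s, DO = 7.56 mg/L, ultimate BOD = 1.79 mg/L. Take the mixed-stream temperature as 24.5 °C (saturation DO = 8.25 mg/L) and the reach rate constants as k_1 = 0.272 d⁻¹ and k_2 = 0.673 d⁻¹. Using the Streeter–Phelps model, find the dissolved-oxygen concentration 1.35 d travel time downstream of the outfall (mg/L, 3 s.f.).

Mixed DO = (25.4×7.56 + 4.53×0.324)/(25.4+4.53) = 193.5/29.93 = 6.465 mg/L.
Mixed L₀ = (25.4×1.79 + 4.53×62.9)/(29.93) = 330.4/29.93 = 11.04 mg/L.
Initial deficit D₀ = C_s − DO₀ = 8.25 − 6.465 = 1.785 mg/L.
D(1.35) = [0.272×11.04/(0.673−0.272)](e^(−0.272×1.35) − e^(−0.673×1.35)) + 1.785 e^(−0.673×1.35)
= 7.488 × (0.6927 − 0.4031) + 1.785 × 0.4031 = 2.888 mg/L.
DO = 8.25 − 2.888 = 5.362 mg/L.

DO ≈ 5.36 mg/L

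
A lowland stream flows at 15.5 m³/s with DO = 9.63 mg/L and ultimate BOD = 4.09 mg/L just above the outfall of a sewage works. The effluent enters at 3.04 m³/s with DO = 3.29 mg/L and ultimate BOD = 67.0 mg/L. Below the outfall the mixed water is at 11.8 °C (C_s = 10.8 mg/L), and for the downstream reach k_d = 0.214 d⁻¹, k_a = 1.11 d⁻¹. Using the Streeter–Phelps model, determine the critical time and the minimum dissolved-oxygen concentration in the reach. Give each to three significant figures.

Mixed DO = (15.5×9.63 + 3.04×3.29)/(15.5+3.04) = 159.3/18.54 = 8.590 mg/L.
Mixed L₀ = (15.5×4.09 + 3.04×67.0)/(18.54) = 267.1/18.54 = 14.41 mg/L.
Initial deficit D₀ = C_s − DO₀ = 10.8 − 8.590 = 2.210 mg/L.
t_c = (1/0.8960) ln[(1.11/0.214)(1 − 2.210×0.8960/(0.214×14.41))] = 1.116 × ln(1.856) = 0.6901 d.
D_c = (0.214/1.11) × 14.41 × e^(−0.214×0.6901) = 0.1928 × 14.41 × 0.8627 = 2.396 mg/L.
Minimum DO = 10.8 − 2.396 = 8.404 mg/L.

t_c ≈ 0.690 d; minimum DO ≈ 8.40 mg/L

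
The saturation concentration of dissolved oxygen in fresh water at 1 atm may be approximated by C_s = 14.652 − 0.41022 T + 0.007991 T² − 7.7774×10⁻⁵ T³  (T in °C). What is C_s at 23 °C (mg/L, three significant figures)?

C_s = 14.652 − 0.41022×23 + 0.007991×23² − 7.7774×10⁻⁵×23³ = 8.498 mg/L.

C_s ≈ 8.50 mg/L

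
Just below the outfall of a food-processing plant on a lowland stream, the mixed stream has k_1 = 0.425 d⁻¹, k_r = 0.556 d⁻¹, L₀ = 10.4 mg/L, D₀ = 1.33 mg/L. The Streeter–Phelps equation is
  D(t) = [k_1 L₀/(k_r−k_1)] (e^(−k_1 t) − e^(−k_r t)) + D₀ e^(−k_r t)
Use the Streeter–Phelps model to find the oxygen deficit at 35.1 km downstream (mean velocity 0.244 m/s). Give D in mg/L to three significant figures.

Travel time t = x/v = 35.1 km / (0.244 m/s) = 35100 m / 0.244 m/s = 143900 s = 1.665 d.
k_1 L₀/(k_r−k_1) = 0.425×10.4/(0.556−0.425) = 4.420/0.1310 = 33.74 mg/L.
e^(−k_1 t) = e^(−0.425×1.665) = 0.4928; e^(−k_r t) = e^(−0.556×1.665) = 0.3962.
D = 33.74 × (0.4928 − 0.3962) + 1.33 × 0.3962 = 3.258 + 0.5270 = 3.785 mg/L.

D ≈ 3.79 mg/L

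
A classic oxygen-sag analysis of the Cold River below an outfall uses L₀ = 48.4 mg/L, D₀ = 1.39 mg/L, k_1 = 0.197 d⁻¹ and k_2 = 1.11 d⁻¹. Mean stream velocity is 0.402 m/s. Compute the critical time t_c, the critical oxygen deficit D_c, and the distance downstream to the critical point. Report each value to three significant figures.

With k_2/k_1 = 5.635 and 1 − D₀(k_2−k_1)/(k_1 L₀) = 0.8669,
t_c = ln(5.635 × 0.8669) / (1.11 − 0.197) = ln(4.885) / 0.9130 = 1.586/0.9130 = 1.737 d.
D_c = (k_1/k_2) L₀ e^(−k_1 t_c) = (0.197/1.11) × 48.4 × e^(−0.197×1.737) = 0.1775 × 48.4 × 0.7102 = 6.100 mg/L.
x_c = v t_c = 0.402 m/s × 1.737 d × 86400 s/d = 60340 m ≈ 60.3 km.

t_c ≈ 1.74 d; D_c ≈ 6.10 mg/L; x_c ≈ 60.3 km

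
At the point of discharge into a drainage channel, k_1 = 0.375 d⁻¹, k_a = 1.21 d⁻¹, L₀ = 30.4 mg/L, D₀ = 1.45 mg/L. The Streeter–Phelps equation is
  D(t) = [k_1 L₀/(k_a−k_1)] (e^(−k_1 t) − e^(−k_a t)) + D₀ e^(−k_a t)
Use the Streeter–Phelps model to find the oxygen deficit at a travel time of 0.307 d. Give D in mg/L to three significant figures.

D ≈ 3.75 mg/L

k_1 L₀/(k_a−k_1) = 0.375×30.4/(1.21−0.375) = 11.40/0.8350 = 13.65 mg/L.
e^(−k_1 t) = e^(−0.375×0.3070) = 0.8913; e^(−k_a t) = e^(−1.21×0.3070) = 0.6897.
D = 13.65 × (0.8913 − 0.6897) + 1.45 × 0.6897 = 2.751 + 1.000 = 3.752 mg/L.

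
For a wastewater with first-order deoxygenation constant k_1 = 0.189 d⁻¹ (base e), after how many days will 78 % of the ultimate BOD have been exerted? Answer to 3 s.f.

y/L₀ = 1 − e^(−k_1 t) = 0.78 ⇒ e^(−k_1 t) = 0.220
t = −ln(0.220) / 0.189 = 1.514 / 0.189 = 8.011 d.

t ≈ 8.01 d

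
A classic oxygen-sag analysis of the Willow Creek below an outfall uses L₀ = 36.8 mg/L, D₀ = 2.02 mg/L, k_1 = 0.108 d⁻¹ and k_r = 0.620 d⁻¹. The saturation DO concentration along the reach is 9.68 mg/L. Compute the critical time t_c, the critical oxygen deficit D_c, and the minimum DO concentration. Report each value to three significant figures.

t_c = [1/(k_r−k_1)] ln[(k_r/k_1)(1 − D₀(k_r−k_1)/(k_1 L₀))]
= [1/(0.620−0.108)] ln[(0.620/0.108)(1 − 2.02×0.5120/(0.108×36.8))]
= (1/0.5120) ln[5.741 × 0.7398] = 1.953 × ln(4.247) = 1.953 × 1.446 = 2.825 d.
D_c = (k_1/k_r) L₀ e^(−k_1 t_c) = (0.108/0.620) × 36.8 × e^(−0.108×2.825) = 0.1742 × 36.8 × 0.7371 = 4.725 mg/L.
Minimum DO = C_s − D_c = 9.68 − 4.725 = 4.955 mg/L.

t_c ≈ 2.82 d; D_c ≈ 4.72 mg/L; min DO ≈ 4.96 mg/L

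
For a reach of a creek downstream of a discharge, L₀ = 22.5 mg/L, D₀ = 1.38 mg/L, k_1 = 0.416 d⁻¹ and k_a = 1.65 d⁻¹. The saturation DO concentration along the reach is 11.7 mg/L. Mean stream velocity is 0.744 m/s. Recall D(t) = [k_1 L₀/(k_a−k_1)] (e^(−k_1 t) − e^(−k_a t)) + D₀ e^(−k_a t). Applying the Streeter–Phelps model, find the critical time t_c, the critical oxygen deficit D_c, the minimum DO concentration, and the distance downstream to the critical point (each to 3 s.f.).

t_c ≈ 0.954 d; D_c ≈ 3.81 mg/L; min DO ≈ 7.89 mg/L; x_c ≈ 61.3 km

t_c = [1/(k_a−k_1)] ln[(k_a/k_1)(1 − D₀(k_a−k_1)/(k_1 L₀))]
= [1/(1.65−0.416)] ln[(1.65/0.416)(1 − 1.38×1.234/(0.416×22.5))]
= (1/1.234) ln[3.966 × 0.8181] = 0.8104 × ln(3.245) = 0.8104 × 1.177 = 0.9538 d.
D_c = (k_1/k_a) L₀ e^(−k_1 t_c) = (0.416/1.65) × 22.5 × e^(−0.416×0.9538) = 0.2521 × 22.5 × 0.6725 = 3.815 mg/L.
Minimum DO = C_s − D_c = 11.7 − 3.815 = 7.885 mg/L.
x_c = v t_c = 0.744 m/s × 0.9538 d × 86400 s/d = 61310 m ≈ 61.3 km.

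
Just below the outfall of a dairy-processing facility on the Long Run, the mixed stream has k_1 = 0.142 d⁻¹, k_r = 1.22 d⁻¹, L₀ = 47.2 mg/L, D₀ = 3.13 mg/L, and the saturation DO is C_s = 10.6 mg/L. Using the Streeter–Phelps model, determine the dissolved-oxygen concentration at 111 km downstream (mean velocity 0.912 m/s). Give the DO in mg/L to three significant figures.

Travel time t = x/v = 111 km / (0.912 m/s) = 111000 m / 0.912 m/s = 121700 s = 1.409 d.
k_1 L₀/(k_r−k_1) = 0.142×47.2/(1.22−0.142) = 6.702/1.078 = 6.217 mg/L.
e^(−k_1 t) = e^(−0.142×1.409) = 0.8187; e^(−k_r t) = e^(−1.22×1.409) = 0.1793.
D = 6.217 × (0.8187 − 0.1793) + 3.13 × 0.1793 = 3.975 + 0.5613 = 4.537 mg/L.
DO = C_s − D = 10.6 − 4.537 = 6.063 mg/L.

DO ≈ 6.06 mg/L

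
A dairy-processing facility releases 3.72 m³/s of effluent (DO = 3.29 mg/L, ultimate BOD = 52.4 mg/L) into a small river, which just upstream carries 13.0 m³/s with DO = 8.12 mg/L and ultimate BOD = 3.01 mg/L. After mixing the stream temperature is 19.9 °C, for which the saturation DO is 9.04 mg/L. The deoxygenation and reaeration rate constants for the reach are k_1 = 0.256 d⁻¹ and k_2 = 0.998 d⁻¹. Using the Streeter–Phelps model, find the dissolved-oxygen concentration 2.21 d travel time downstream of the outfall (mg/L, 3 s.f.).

DO ≈ 6.61 mg/L

Mixed DO = (13.0×8.12 + 3.72×3.29)/(13.0+3.72) = 117.8/16.72 = 7.045 mg/L.
Mixed L₀ = (13.0×3.01 + 3.72×52.4)/(16.72) = 234.1/16.72 = 14.00 mg/L.
Initial deficit D₀ = C_s − DO₀ = 9.04 − 7.045 = 1.995 mg/L.
D(2.21) = [0.256×14.00/(0.998−0.256)](e^(−0.256×2.21) − e^(−0.998×2.21)) + 1.995 e^(−0.998×2.21)
= 4.830 × (0.5679 − 0.1102) + 1.995 × 0.1102 = 2.431 mg/L.
DO = 9.04 − 2.431 = 6.609 mg/L.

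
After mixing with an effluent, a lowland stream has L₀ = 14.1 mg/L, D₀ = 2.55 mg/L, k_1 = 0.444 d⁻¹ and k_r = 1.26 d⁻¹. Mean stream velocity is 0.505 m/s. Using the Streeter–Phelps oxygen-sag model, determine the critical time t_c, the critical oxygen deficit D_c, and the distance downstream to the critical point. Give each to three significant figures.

t_c = [1/(k_r−k_1)] ln[(k_r/k_1)(1 − D₀(k_r−k_1)/(k_1 L₀))]
= [1/(1.26−0.444)] ln[(1.26/0.444)(1 − 2.55×0.8160/(0.444×14.1))]
= (1/0.8160) ln[2.838 × 0.6676] = 1.225 × ln(1.895) = 1.225 × 0.6390 = 0.7831 d.
L(t_c) = L₀ e^(−k_1 t_c) = 14.1 × 0.7063 = 9.959 mg/L, and at the critical point k_r D_c = k_1 L, so D_c = (0.444/1.26) × 9.959 = 3.509 mg/L.
x_c = v t_c = 0.505 m/s × 0.7831 d × 86400 s/d = 34170 m ≈ 34.2 km.

t_c ≈ 0.783 d; D_c ≈ 3.51 mg/L; x_c ≈ 34.2 km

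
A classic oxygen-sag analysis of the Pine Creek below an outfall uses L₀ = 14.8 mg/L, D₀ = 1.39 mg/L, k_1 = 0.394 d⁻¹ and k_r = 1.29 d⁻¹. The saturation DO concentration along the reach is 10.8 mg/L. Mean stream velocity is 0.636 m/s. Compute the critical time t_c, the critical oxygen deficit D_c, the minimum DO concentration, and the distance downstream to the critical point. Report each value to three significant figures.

t_c ≈ 1.06 d; D_c ≈ 2.98 mg/L; min DO ≈ 7.82 mg/L; x_c ≈ 58.0 km

t_c = [1/(k_r−k_1)] ln[(k_r/k_1)(1 − D₀(k_r−k_1)/(k_1 L₀))]
= [1/(1.29−0.394)] ln[(1.29/0.394)(1 − 1.39×0.8960/(0.394×14.8))]
= (1/0.8960) ln[3.274 × 0.7864] = 1.116 × ln(2.575) = 1.116 × 0.9458 = 1.056 d.
L(t_c) = L₀ e^(−k_1 t_c) = 14.8 × 0.6598 = 9.764 mg/L, and at the critical point k_r D_c = k_1 L, so D_c = (0.394/1.29) × 9.764 = 2.982 mg/L.
Minimum DO = C_s − D_c = 10.8 − 2.982 = 7.818 mg/L.
x_c = v t_c = 0.636 m/s × 1.056 d × 86400 s/d = 58000 m ≈ 58.0 km.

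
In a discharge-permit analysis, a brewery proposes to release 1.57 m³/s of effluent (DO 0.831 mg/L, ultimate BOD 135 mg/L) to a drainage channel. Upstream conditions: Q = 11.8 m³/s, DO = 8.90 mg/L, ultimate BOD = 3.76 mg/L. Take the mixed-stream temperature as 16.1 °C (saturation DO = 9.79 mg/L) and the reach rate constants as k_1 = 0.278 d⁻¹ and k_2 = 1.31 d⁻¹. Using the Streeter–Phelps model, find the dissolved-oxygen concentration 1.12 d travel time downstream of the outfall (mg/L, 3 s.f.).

Mixed DO = (11.8×8.90 + 1.57×0.831)/(11.8+1.57) = 106.3/13.37 = 7.952 mg/L.
Mixed L₀ = (11.8×3.76 + 1.57×135)/(13.37) = 256.3/13.37 = 19.17 mg/L.
Initial deficit D₀ = C_s − DO₀ = 9.79 − 7.952 = 1.838 mg/L.
D(1.12) = [0.278×19.17/(1.31−0.278)](e^(−0.278×1.12) − e^(−1.31×1.12)) + 1.838 e^(−1.31×1.12)
= 5.164 × (0.7325 − 0.2306) + 1.838 × 0.2306 = 3.016 mg/L.
DO = 9.79 − 3.016 = 6.774 mg/L.

DO ≈ 6.77 mg/L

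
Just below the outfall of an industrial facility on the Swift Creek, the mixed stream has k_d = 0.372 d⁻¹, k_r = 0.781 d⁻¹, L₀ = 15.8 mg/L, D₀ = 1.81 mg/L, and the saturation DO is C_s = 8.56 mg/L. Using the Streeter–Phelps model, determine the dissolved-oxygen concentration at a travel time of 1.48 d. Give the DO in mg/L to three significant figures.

k_d L₀/(k_r−k_d) = 0.372×15.8/(0.781−0.372) = 5.878/0.4090 = 14.37 mg/L.
e^(−k_d t) = e^(−0.372×1.480) = 0.5766; e^(−k_r t) = e^(−0.781×1.480) = 0.3148.
D = 14.37 × (0.5766 − 0.3148) + 1.81 × 0.3148 = 3.763 + 0.5698 = 4.333 mg/L.
DO = C_s − D = 8.56 − 4.333 = 4.227 mg/L.

DO ≈ 4.23 mg/L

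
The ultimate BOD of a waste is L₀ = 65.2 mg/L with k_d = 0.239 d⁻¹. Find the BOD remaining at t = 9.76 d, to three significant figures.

L_t = L₀ e^(−k_d t) = 65.2 × e^(−0.239×9.76) = 65.2 × 0.09704 = 6.327 mg/L.

L ≈ 6.33 mg/L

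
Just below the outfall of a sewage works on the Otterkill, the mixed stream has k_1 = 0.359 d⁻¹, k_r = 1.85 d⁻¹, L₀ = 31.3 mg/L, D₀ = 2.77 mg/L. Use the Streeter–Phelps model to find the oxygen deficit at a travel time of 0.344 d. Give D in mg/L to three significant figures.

k_1 L₀/(k_r−k_1) = 0.359×31.3/(1.85−0.359) = 11.24/1.491 = 7.536 mg/L.
e^(−k_1 t) = e^(−0.359×0.3440) = 0.8838; e^(−k_r t) = e^(−1.85×0.3440) = 0.5292.
D = 7.536 × (0.8838 − 0.5292) + 2.77 × 0.5292 = 2.673 + 1.466 = 4.138 mg/L.

D ≈ 4.14 mg/L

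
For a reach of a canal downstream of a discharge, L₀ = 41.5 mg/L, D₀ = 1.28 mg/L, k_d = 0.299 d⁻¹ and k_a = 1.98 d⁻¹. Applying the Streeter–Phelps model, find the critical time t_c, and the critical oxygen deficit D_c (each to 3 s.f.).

t_c ≈ 1.01 d; D_c ≈ 4.63 mg/L

At the critical point dD/dt = 0, so k_d L₀ e^(−k_d t) = k_a D. Substituting D(t) from the Streeter–Phelps equation and solving for t gives
t_c = ln[(k_a/k_d)(1 − D₀(k_a−k_d)/(k_d L₀))] / (k_a−k_d).
Here k_a−k_d = 1.681 d⁻¹ and 1 − D₀(k_a−k_d)/(k_d L₀) = 1 − 1.28×1.681/(0.299×41.5) = 0.8266, so
t_c = ln(6.622 × 0.8266) / 1.681 = 1.700 / 1.681 = 1.011 d.
D_c = (k_d/k_a) L₀ e^(−k_d t_c) = (0.299/1.98) × 41.5 × e^(−0.299×1.011) = 0.1510 × 41.5 × 0.7391 = 4.632 mg/L.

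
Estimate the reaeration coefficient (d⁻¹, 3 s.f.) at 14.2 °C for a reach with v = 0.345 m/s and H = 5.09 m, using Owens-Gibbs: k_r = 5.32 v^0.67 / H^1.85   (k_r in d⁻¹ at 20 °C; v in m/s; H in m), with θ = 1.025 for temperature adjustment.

k_r(20) = 5.32 × 0.345^0.67 / 5.09^1.85 = 5.32 × 0.4902 / 20.30 = 0.1285 d⁻¹.
k_r(14.2) = 0.1285 × 1.025^(14.2−20) = 0.1285 × 0.8666 = 0.1113 d⁻¹.

k_r ≈ 0.111 d⁻¹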